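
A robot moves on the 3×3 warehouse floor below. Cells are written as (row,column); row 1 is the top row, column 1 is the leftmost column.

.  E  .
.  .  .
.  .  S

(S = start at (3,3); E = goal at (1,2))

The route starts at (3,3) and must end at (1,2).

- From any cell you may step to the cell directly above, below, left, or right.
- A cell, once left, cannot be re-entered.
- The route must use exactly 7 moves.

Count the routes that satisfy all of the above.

Need simple routes of exactly 7 moves from (3,3) to (1,2) (Manhattan distance 3, so 2 moves are spent on a detour and 2 undoing it).
Enumerating: (3,3) (2,3) (2,2) (3,2) (3,1) (2,1) (1,1) (1,2) | (3,3) (3,2) (3,1) (2,1) (2,2) (2,3) (1,3) (1,2).
That gives 2 routes.

2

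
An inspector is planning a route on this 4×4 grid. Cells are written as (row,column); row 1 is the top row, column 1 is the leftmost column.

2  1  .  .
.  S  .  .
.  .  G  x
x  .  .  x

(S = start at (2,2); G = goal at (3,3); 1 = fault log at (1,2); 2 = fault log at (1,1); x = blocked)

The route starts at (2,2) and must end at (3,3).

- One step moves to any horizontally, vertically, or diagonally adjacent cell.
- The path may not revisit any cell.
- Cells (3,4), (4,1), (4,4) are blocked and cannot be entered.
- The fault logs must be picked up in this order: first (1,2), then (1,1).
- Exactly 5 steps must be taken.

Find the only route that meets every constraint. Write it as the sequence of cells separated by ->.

The waypoints must appear in the order (1,2), (1,1), with no cell reused.
Route from (2,2): up to (1,2), left to (1,1), down to (2,1), down-right to (3,2), right to (3,3) — 5 moves in all.
Check: order respected (1 at step 1, 2 at step 2); 5 moves as required.

(2,2) -> (1,2) -> (1,1) -> (2,1) -> (3,2) -> (3,3)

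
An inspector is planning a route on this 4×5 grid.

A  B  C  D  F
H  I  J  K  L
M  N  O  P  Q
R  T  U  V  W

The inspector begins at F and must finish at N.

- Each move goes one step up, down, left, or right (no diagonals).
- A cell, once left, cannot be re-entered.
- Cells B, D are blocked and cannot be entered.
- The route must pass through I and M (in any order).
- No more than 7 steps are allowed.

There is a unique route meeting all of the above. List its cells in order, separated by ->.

The 7-move cap with required stops at I, M leaves no slack for detours.
Route from F: down 1 to L, left 4 to H, down 1 to M, right 1 to N — 7 moves in all.
Check: all required cells visited; 7 ≤ 7 moves.

F -> L -> K -> J -> I -> H -> M -> N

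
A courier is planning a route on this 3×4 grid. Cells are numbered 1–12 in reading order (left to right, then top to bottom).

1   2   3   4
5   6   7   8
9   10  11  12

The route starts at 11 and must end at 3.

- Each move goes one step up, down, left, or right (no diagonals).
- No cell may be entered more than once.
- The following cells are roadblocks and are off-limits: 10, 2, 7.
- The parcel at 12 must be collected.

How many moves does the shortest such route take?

4

Any route passes through 12 somewhere between 11 and 3. Summing Manhattan distances along the two legs (11 → 12 → 3) gives a lower bound of 1 + 3 = 4 moves.
A route of 4 moves achieves this: 11 → 12 → 8 → 4 → 3.
Since 4 matches the lower bound, it is optimal.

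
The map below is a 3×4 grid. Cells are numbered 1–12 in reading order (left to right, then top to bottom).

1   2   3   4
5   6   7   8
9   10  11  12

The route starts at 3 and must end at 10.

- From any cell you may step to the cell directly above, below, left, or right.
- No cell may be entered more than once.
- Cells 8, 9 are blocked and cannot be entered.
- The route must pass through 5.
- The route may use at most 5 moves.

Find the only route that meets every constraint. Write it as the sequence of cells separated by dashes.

The 5-move cap with required stops at 5 leaves no slack for detours.
Route from 3: 2× left (reaching 1), down to 5, right to 6, down to 10 — 5 moves in all.
Check: all required cells visited; 5 ≤ 5 moves.

3 - 2 - 1 - 5 - 6 - 10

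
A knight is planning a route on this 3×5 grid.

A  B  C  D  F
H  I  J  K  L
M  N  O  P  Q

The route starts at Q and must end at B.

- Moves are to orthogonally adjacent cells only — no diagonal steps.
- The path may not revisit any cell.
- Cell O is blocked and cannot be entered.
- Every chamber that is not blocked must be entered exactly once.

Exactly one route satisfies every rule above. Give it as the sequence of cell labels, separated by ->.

Need to visit all 14 open cells exactly once, starting at Q and ending at B.
Route from Q: left 1 to P, up 1 to K, right 1 to L, up 1 to F, left 2 to C, down 1 to J, left 1 to I, down 1 to N, left 1 to M, up 2 to A, right 1 to B — 13 moves in all.
Check: all 14 open cells covered.

Q -> P -> K -> L -> F -> D -> C -> J -> I -> N -> M -> H -> A -> B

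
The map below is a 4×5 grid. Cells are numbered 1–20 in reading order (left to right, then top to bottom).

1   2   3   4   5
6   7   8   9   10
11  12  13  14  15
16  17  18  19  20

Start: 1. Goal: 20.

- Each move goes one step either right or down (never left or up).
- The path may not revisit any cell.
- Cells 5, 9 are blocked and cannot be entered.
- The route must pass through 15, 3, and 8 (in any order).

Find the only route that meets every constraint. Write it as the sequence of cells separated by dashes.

1 - 2 - 3 - 8 - 13 - 14 - 15 - 20

Moves only go right or down, so the column and row indices never decrease.
Route from 1: right 2 to 3, down 2 to 13, right 2 to 15, down 1 to 20 — 7 moves in all.
Check: all required cells visited.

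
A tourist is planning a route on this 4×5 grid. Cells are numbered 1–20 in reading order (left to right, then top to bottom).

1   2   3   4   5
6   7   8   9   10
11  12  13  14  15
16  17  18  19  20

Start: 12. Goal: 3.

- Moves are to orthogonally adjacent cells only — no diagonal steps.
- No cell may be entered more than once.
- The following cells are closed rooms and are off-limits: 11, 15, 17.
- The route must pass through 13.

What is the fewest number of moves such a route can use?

3

Any route passes through 13 somewhere between 12 and 3. Summing Manhattan distances along the two legs (12 → 13 → 3) gives a lower bound of 1 + 2 = 3 moves.
A route of 3 moves achieves this: 12 → 13 → 8 → 3.
Since 3 matches the lower bound, it is optimal.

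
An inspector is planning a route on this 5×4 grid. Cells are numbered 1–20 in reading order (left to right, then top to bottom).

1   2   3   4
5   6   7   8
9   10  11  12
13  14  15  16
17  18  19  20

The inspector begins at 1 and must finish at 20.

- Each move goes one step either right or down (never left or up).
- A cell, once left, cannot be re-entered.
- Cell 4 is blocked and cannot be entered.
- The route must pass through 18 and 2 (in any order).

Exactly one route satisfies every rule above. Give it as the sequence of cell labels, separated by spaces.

Moves only go right or down, so the column and row indices never decrease.
Route from 1: right 1 to 2, down 4 to 18, right 2 to 20 — 7 moves in all.
Check: all required cells visited.

1 2 6 10 14 18 19 20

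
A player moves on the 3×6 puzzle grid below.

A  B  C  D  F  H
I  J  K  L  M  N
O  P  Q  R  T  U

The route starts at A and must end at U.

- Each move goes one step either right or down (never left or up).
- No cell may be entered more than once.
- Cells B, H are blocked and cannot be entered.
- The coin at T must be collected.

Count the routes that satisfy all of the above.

5

A right/down-only route from A to U makes exactly 2 down-moves and 5 right-moves in some order.
With no other constraints that would be C(7,2) = 21 routes.
Split at T and multiply the segment counts (each segment already excludes blocked cells): A→T: 5; T→U: 1; product = 5.
That gives 5 routes.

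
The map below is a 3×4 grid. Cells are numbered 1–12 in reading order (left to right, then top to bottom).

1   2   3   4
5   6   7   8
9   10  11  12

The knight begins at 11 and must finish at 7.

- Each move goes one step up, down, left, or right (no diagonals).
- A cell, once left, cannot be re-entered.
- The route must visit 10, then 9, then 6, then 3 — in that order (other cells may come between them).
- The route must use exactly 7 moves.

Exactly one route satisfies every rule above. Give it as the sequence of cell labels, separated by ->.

11 -> 10 -> 9 -> 5 -> 6 -> 2 -> 3 -> 7

The waypoints must appear in the order 10, 9, 6, 3, with no cell reused.
Route from 11: 2× left (reaching 9), up to 5, right to 6, up to 2, right to 3, down to 7 — 7 moves in all.
Check: order respected (10 at step 1, 9 at step 2, 6 at step 4, 3 at step 6); 7 moves as required.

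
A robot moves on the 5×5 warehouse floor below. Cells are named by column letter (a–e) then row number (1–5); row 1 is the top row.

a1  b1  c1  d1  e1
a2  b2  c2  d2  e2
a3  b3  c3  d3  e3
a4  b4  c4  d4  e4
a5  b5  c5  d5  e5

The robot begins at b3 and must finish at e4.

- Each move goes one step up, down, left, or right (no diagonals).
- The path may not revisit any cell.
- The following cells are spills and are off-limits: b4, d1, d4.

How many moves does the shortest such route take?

The Manhattan distance from b3 to e4 is |3−4| + |2−5| = 4, so at least 4 moves are needed.
A route of 4 moves achieves this: b3 → c3 → d3 → e3 → e4.
Since 4 matches the lower bound, it is optimal.

4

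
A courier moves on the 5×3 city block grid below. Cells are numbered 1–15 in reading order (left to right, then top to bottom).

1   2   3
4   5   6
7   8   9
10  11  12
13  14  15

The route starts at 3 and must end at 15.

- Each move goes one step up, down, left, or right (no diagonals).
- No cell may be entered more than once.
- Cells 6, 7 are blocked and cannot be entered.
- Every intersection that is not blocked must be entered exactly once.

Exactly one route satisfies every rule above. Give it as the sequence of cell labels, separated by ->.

Need to visit all 13 open cells exactly once, starting at 3 and ending at 15.
Cell 1 has only two open neighbours (4 and 2), so the path must pass straight through it: one of those is the cell it's entered from and the other is where it exits.
Route from 3: left 2 to 1, down 1 to 4, right 1 to 5, down 1 to 8, right 1 to 9, down 1 to 12, left 2 to 10, down 1 to 13, right 2 to 15 — 12 moves in all.
Check: all 13 open cells covered.

3 -> 2 -> 1 -> 4 -> 5 -> 8 -> 9 -> 12 -> 11 -> 10 -> 13 -> 14 -> 15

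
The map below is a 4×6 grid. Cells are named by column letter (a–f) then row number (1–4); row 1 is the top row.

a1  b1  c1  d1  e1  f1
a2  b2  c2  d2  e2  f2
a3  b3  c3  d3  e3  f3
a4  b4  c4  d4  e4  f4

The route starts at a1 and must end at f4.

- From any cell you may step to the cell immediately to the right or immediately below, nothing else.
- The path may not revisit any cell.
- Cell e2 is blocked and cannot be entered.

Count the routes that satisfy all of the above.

41

A right/down-only route from a1 to f4 makes exactly 3 down-moves and 5 right-moves in some order.
With no other constraints that would be C(8,3) = 56 routes.
Subtract routes through each blocked cell (inclusion–exclusion for overlaps): − through e2: 15 → 41.
That gives 41 routes.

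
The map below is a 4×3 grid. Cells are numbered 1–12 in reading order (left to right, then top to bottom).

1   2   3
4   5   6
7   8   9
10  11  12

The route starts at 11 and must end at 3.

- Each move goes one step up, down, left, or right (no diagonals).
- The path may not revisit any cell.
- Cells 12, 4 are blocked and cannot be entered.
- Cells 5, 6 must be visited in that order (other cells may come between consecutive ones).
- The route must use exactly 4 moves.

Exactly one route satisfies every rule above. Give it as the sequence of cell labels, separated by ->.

11 -> 8 -> 5 -> 6 -> 3

The waypoints must appear in the order 5, 6, with no cell reused.
Route from 11: 2× up (reaching 5), right to 6, up to 3 — 4 moves in all.
Check: order respected (5 at step 2, 6 at step 3); 4 moves as required.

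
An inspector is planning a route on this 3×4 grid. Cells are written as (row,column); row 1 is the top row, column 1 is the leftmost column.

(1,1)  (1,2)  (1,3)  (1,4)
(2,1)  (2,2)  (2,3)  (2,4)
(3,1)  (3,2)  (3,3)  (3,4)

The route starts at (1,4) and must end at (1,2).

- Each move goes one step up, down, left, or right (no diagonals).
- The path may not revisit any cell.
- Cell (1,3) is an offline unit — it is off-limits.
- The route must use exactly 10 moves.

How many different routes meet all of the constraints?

Need simple routes of exactly 10 moves from (1,4) to (1,2) (Manhattan distance 2, so 4 moves are spent on a detour and 4 undoing it).
Enumerating: (1,4) (2,4) (3,4) (3,3) (2,3) (2,2) (3,2) (3,1) (2,1) (1,1) (1,2).
That gives 1 route.

1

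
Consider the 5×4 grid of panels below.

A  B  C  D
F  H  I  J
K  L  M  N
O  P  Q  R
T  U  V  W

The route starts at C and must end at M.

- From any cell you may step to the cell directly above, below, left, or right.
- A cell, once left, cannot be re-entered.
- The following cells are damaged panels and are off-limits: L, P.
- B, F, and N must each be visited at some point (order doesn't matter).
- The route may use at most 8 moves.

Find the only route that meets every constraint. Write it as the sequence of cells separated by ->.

C -> B -> A -> F -> H -> I -> J -> N -> M

Any route must reach B, F, and N and still end at M within 8 moves, so the order of the required stops is forced.
Route from C: left 2 to A, down 1 to F, right 3 to J, down 1 to N, left 1 to M — 8 moves in all.
Check: all required cells visited; 8 ≤ 8 moves.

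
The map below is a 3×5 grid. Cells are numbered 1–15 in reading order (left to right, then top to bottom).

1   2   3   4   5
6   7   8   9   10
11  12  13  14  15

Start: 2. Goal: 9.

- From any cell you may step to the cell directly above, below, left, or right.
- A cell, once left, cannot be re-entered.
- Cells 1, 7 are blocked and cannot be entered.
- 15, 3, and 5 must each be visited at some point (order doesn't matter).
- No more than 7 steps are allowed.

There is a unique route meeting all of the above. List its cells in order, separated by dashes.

The budget equals the shortest possible length, so every move has to be on a shortest route through the required cells.
Route from 2: right 3 to 5, down 2 to 15, left 1 to 14, up 1 to 9 — 7 moves in all.
Check: all required cells visited; 7 ≤ 7 moves.

2 - 3 - 4 - 5 - 10 - 15 - 14 - 9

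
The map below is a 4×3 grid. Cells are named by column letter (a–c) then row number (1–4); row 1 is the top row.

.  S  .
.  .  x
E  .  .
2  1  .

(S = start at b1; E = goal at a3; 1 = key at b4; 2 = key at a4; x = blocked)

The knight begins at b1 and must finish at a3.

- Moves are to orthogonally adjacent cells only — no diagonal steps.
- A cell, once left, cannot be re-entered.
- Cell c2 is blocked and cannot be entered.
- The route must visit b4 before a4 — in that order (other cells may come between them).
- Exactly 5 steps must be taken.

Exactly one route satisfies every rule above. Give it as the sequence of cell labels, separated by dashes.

b1 - b2 - b3 - b4 - a4 - a3

The waypoints must appear in the order b4, a4, with no cell reused.
Route from b1: 3× down (reaching b4), left to a4, up to a3 — 5 moves in all.
Check: order respected (1 at step 3, 2 at step 4); 5 moves as required.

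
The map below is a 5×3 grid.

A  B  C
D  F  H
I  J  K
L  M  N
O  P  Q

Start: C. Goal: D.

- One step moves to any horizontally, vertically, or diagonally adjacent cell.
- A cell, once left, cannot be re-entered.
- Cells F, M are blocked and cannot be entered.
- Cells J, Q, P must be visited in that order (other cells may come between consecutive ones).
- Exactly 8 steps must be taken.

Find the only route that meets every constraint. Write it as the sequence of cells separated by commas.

C, H, J, N, Q, P, L, I, D

The waypoints must appear in the order J, Q, P, with no cell reused.
Route from C: down to H, down-left to J, down-right to N, down to Q, left to P, up-left to L, 2× up (reaching D) — 8 moves in all.
Check: order respected (J at step 2, Q at step 4, P at step 5); 8 moves as required.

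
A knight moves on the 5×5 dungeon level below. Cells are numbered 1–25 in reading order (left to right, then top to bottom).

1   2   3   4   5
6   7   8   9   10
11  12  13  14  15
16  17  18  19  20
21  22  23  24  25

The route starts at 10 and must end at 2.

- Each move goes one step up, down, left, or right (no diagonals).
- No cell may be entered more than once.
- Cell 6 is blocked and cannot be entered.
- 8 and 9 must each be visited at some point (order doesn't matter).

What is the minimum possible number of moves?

4

Any route passes through 8 and 9 in some order between 10 and 2. Summing Manhattan distances along each leg and taking the cheapest ordering (10 → 9 → 8 → 2) gives a lower bound of 1 + 1 + 2 = 4 moves.
A route of 4 moves achieves this: 10 → 9 → 8 → 3 → 2.
Since 4 matches the lower bound, it is optimal.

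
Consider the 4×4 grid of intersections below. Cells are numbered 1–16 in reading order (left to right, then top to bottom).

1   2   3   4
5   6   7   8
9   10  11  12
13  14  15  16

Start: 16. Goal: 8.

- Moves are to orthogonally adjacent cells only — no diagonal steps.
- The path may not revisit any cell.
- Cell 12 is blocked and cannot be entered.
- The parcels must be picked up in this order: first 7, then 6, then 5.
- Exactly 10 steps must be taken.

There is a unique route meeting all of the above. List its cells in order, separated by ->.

16 -> 15 -> 11 -> 7 -> 6 -> 5 -> 1 -> 2 -> 3 -> 4 -> 8

The waypoints must appear in the order 7, 6, 5, with no cell reused.
Route from 16: left to 15, 2× up (reaching 7), 2× left (reaching 5), up to 1, 3× right (reaching 4), down to 8 — 10 moves in all.
Check: order respected (7 at step 3, 6 at step 4, 5 at step 5); 10 moves as required.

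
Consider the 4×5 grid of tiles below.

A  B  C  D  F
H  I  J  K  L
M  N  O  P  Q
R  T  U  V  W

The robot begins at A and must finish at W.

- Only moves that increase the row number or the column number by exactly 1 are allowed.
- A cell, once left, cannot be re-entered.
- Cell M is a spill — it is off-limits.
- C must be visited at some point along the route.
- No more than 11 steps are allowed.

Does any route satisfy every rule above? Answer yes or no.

One route that works: A → B → C → J → O → U → V → W.

yes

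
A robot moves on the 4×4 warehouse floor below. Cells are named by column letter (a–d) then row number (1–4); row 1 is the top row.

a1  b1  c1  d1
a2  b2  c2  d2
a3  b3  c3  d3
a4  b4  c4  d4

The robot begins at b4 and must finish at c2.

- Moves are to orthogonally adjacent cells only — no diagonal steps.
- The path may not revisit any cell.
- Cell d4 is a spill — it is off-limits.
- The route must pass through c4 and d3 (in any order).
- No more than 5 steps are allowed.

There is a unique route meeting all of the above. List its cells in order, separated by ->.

b4 -> c4 -> c3 -> d3 -> d2 -> c2

The 5-move cap with required stops at c4, d3 leaves no slack for detours.
Route from b4: right 1 to c4, up 1 to c3, right 1 to d3, up 1 to d2, left 1 to c2 — 5 moves in all.
Check: all required cells visited; 5 ≤ 5 moves.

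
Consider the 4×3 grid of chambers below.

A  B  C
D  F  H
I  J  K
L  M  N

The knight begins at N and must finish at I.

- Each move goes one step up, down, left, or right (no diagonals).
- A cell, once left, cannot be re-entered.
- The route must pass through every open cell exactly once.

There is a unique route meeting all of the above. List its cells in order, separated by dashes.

Need to visit all 12 open cells exactly once, starting at N and ending at I.
Cell L has only two open neighbours (I and M), so the path must pass straight through it: one of those is the cell it's entered from and the other is where it exits.
Route from N: 3× up (reaching C), 2× left (reaching A), down to D, right to F, 2× down (reaching M), left to L, up to I — 11 moves in all.
Check: all 12 open cells covered.

N - K - H - C - B - A - D - F - J - M - L - I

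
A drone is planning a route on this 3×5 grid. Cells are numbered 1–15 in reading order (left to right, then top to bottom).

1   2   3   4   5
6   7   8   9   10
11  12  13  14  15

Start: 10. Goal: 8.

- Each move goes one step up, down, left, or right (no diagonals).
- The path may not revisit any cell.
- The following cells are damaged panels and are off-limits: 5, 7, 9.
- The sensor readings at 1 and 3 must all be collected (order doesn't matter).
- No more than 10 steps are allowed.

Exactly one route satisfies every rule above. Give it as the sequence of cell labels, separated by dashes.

The budget equals the shortest possible length, so every move has to be on a shortest route through the required cells.
Route from 10: down 1 to 15, left 4 to 11, up 2 to 1, right 2 to 3, down 1 to 8 — 10 moves in all.
Check: all required cells visited; 10 ≤ 10 moves.

10 - 15 - 14 - 13 - 12 - 11 - 6 - 1 - 2 - 3 - 8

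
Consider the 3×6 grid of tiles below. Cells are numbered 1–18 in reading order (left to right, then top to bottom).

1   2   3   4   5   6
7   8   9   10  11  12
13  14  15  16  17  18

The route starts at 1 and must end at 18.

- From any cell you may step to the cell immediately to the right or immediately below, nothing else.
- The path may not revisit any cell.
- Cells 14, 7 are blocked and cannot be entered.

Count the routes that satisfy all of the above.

14

A right/down-only route from 1 to 18 makes exactly 2 down-moves and 5 right-moves in some order.
With no other constraints that would be C(7,2) = 21 routes.
Subtract routes through each blocked cell (inclusion–exclusion for overlaps): − through 7: 6 − through 14: 3 + through 7&14: 2 → 14.
That gives 14 routes.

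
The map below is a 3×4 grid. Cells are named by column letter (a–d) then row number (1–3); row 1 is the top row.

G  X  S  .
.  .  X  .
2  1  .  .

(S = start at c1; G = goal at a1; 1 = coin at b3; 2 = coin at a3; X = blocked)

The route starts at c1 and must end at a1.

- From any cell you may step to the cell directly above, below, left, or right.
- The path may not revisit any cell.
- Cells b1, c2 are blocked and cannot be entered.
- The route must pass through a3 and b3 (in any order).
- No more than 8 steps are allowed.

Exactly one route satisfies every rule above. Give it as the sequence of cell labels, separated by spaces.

c1 d1 d2 d3 c3 b3 a3 a2 a1

Any route must reach a3 and b3 and still end at a1 within 8 moves, so the order of the required stops is forced.
Route from c1: right to d1, 2× down (reaching d3), 3× left (reaching a3), 2× up (reaching a1) — 8 moves in all.
Check: all required cells visited; 8 ≤ 8 moves.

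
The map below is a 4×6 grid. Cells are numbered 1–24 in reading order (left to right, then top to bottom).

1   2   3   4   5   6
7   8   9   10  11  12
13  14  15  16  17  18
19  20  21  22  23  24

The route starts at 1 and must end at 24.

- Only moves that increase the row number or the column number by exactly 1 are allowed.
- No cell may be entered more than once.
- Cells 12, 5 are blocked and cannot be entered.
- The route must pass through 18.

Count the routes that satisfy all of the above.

A right/down-only route from 1 to 24 makes exactly 3 down-moves and 5 right-moves in some order.
With no other constraints that would be C(8,3) = 56 routes.
Split at 18 and multiply the segment counts (each segment already excludes blocked cells): 1→18: 14; 18→24: 1; product = 14.
That gives 14 routes.

14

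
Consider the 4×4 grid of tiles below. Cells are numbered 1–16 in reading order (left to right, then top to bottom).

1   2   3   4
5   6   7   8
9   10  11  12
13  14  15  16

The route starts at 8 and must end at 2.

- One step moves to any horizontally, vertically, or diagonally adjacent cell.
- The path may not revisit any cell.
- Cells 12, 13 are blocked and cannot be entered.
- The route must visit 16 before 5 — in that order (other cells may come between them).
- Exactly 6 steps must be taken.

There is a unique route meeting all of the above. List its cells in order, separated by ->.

The waypoints must appear in the order 16, 5, with no cell reused.
Route from 8: down-left 1 to 11, down-right 1 to 16, left 1 to 15, up-left 2 to 5, up-right 1 to 2 — 6 moves in all.
Check: order respected (16 at step 2, 5 at step 5); 6 moves as required.

8 -> 11 -> 16 -> 15 -> 10 -> 5 -> 2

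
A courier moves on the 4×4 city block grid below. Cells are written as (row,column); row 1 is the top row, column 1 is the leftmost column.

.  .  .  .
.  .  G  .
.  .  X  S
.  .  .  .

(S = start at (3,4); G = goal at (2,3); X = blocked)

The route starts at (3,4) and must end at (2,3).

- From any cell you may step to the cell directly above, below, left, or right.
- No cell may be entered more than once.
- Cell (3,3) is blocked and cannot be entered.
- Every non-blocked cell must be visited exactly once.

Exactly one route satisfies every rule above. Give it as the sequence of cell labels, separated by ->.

(3,4) -> (4,4) -> (4,3) -> (4,2) -> (4,1) -> (3,1) -> (3,2) -> (2,2) -> (2,1) -> (1,1) -> (1,2) -> (1,3) -> (1,4) -> (2,4) -> (2,3)

Need to visit all 15 open cells exactly once, starting at (3,4) and ending at (2,3).
Route from (3,4): down 1 to (4,4), left 3 to (4,1), up 1 to (3,1), right 1 to (3,2), up 1 to (2,2), left 1 to (2,1), up 1 to (1,1), right 3 to (1,4), down 1 to (2,4), left 1 to (2,3) — 14 moves in all.
Check: all 15 open cells covered.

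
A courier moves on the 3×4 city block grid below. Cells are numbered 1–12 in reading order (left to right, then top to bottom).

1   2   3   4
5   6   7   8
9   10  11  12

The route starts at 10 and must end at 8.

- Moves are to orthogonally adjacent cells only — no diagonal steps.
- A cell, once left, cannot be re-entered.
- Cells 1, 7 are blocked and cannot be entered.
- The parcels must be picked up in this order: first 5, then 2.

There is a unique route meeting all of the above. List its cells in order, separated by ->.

10 -> 9 -> 5 -> 6 -> 2 -> 3 -> 4 -> 8

The waypoints must appear in the order 5, 2, with no cell reused.
Route from 10: left 1 to 9, up 1 to 5, right 1 to 6, up 1 to 2, right 2 to 4, down 1 to 8 — 7 moves in all.
Check: order respected (5 at step 2, 2 at step 4).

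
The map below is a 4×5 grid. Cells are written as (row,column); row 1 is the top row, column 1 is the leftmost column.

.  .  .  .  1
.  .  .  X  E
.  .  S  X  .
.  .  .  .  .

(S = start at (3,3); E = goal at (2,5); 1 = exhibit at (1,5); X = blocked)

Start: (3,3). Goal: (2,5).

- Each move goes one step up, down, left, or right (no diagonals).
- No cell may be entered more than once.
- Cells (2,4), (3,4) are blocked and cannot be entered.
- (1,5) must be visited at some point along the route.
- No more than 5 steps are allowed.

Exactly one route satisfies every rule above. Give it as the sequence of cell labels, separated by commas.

The 5-move cap with required stops at (1,5) leaves no slack for detours.
Route from (3,3): up 2 to (1,3), right 2 to (1,5), down 1 to (2,5) — 5 moves in all.
Check: all required cells visited; 5 ≤ 5 moves.

(3,3), (2,3), (1,3), (1,4), (1,5), (2,5)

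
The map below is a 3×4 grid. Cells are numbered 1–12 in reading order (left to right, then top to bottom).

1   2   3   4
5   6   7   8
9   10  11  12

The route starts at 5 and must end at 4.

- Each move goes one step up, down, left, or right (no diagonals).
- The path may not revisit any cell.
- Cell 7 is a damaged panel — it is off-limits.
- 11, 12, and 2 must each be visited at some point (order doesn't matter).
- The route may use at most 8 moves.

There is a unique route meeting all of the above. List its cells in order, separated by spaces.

5 1 2 6 10 11 12 8 4

The budget equals the shortest possible length, so every move has to be on a shortest route through the required cells.
Route from 5: up 1 to 1, right 1 to 2, down 2 to 10, right 2 to 12, up 2 to 4 — 8 moves in all.
Check: all required cells visited; 8 ≤ 8 moves.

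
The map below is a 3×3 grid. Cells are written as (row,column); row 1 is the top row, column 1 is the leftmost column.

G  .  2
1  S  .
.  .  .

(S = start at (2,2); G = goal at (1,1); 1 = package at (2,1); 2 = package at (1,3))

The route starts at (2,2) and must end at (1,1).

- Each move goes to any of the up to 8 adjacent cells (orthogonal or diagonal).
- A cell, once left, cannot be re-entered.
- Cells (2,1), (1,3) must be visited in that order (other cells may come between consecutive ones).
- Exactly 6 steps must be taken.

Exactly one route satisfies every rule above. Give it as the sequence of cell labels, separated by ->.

(2,2) -> (2,1) -> (3,2) -> (2,3) -> (1,3) -> (1,2) -> (1,1)

The waypoints must appear in the order (2,1), (1,3), with no cell reused.
Route from (2,2): left to (2,1), down-right to (3,2), up-right to (2,3), up to (1,3), 2× left (reaching (1,1)) — 6 moves in all.
Check: order respected (1 at step 1, 2 at step 4); 6 moves as required.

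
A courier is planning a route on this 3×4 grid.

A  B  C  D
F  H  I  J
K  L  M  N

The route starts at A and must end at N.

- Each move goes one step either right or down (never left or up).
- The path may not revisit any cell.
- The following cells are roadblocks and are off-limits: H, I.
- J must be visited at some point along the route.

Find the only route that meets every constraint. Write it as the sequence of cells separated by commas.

Moves only go right or down, so the column and row indices never decrease.
Route from A: 3× right (reaching D), 2× down (reaching N) — 5 moves in all.
Check: all required cells visited.

A, B, C, D, J, N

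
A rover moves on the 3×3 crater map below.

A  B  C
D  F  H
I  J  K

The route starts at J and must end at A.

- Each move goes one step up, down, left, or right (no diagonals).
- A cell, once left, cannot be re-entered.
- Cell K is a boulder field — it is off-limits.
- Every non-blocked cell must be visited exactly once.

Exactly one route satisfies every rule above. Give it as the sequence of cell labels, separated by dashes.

J - I - D - F - H - C - B - A

Need to visit all 8 open cells exactly once, starting at J and ending at A.
Cell C has only two open neighbours (H and B), so the path must pass straight through it: one of those is the cell it's entered from and the other is where it exits.
Route from J: left 1 to I, up 1 to D, right 2 to H, up 1 to C, left 2 to A — 7 moves in all.
Check: all 8 open cells covered.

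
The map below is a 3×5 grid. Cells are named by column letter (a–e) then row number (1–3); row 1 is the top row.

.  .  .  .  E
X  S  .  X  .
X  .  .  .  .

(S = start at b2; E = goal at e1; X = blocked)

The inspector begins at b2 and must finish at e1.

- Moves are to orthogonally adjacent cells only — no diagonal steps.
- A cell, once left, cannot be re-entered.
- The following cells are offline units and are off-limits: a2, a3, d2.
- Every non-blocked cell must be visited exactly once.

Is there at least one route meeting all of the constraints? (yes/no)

Cell a1 has only one open neighbour but is neither the start nor the goal, so a Hamiltonian route would have to both enter and leave it through the same neighbour — impossible without revisiting.

no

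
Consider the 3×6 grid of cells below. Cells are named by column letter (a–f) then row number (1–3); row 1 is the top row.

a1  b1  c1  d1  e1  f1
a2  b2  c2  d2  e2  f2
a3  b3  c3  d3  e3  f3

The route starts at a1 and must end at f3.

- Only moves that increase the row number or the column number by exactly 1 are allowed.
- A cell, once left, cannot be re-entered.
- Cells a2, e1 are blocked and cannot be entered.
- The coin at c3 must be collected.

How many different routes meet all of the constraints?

A right/down-only route from a1 to f3 makes exactly 2 down-moves and 5 right-moves in some order.
With no other constraints that would be C(7,2) = 21 routes.
Split at c3 and multiply the segment counts (each segment already excludes blocked cells): a1→c3: 3; c3→f3: 1; product = 3.
That gives 3 routes.

3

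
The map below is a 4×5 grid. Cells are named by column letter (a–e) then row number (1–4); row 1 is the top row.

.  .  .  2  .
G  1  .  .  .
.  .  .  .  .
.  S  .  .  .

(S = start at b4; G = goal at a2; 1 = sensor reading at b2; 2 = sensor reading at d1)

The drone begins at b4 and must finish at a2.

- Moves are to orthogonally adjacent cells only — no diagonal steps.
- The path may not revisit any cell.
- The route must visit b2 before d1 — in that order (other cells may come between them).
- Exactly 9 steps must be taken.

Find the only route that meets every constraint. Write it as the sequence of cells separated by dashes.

The waypoints must appear in the order b2, d1, with no cell reused.
Route from b4: 2× up (reaching b2), 2× right (reaching d2), up to d1, 3× left (reaching a1), down to a2 — 9 moves in all.
Check: order respected (1 at step 2, 2 at step 5); 9 moves as required.

b4 - b3 - b2 - c2 - d2 - d1 - c1 - b1 - a1 - a2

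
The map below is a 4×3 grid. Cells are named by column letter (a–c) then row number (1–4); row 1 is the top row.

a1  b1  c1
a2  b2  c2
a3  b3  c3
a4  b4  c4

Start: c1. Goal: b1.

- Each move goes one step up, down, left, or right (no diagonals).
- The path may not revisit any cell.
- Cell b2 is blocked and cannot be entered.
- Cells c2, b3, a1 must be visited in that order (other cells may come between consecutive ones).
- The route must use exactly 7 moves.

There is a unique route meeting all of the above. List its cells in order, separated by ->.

c1 -> c2 -> c3 -> b3 -> a3 -> a2 -> a1 -> b1

The waypoints must appear in the order c2, b3, a1, with no cell reused.
Route from c1: down 2 to c3, left 2 to a3, up 2 to a1, right 1 to b1 — 7 moves in all.
Check: order respected (c2 at step 1, b3 at step 3, a1 at step 6); 7 moves as required.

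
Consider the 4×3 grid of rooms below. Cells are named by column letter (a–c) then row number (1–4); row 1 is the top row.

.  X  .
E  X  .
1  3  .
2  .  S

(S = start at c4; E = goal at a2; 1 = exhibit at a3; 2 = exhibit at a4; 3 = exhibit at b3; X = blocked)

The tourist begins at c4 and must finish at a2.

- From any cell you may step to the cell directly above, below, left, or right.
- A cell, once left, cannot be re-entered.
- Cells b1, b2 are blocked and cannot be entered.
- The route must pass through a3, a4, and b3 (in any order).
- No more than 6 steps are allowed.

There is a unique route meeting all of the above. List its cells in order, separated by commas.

The budget equals the shortest possible length, so every move has to be on a shortest route through the required cells.
Route from c4: up 1 to c3, left 1 to b3, down 1 to b4, left 1 to a4, up 2 to a2 — 6 moves in all.
Check: all required cells visited; 6 ≤ 6 moves.

c4, c3, b3, b4, a4, a3, a2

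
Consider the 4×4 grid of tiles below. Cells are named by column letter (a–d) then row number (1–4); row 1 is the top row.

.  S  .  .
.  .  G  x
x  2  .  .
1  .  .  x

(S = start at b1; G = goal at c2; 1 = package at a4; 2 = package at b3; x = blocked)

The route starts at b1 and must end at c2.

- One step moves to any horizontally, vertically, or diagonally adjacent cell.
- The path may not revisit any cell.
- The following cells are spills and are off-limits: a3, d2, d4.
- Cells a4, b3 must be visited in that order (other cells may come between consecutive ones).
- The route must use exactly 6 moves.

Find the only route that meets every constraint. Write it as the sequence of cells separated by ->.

The waypoints must appear in the order a4, b3, with no cell reused.
Route from b1: down 1 to b2, down-right 1 to c3, down-left 1 to b4, left 1 to a4, up-right 2 to c2 — 6 moves in all.
Check: order respected (1 at step 4, 2 at step 5); 6 moves as required.

b1 -> b2 -> c3 -> b4 -> a4 -> b3 -> c2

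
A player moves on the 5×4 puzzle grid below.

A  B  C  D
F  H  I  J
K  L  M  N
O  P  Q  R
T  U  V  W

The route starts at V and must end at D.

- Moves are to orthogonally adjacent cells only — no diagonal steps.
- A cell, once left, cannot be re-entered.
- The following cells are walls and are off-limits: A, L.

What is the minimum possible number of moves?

5

The Manhattan distance from V to D is |5−1| + |3−4| = 5, so at least 5 moves are needed.
A route of 5 moves achieves this: V → Q → M → I → C → D.
Since 5 matches the lower bound, it is optimal.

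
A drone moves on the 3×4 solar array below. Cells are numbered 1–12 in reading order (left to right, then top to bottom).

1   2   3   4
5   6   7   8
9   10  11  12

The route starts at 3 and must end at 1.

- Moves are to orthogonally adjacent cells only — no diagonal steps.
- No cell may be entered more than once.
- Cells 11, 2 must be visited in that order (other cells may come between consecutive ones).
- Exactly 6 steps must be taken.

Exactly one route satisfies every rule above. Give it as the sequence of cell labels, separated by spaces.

The waypoints must appear in the order 11, 2, with no cell reused.
Route from 3: down 2 to 11, left 1 to 10, up 2 to 2, left 1 to 1 — 6 moves in all.
Check: order respected (11 at step 2, 2 at step 5); 6 moves as required.

3 7 11 10 6 2 1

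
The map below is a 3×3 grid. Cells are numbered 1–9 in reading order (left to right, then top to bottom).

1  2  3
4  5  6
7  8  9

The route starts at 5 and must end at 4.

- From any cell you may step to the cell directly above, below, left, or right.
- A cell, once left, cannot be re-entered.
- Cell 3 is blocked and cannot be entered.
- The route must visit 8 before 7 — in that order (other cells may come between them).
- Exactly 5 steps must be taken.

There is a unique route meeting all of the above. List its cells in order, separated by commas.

The waypoints must appear in the order 8, 7, with no cell reused.
Route from 5: right to 6, down to 9, 2× left (reaching 7), up to 4 — 5 moves in all.
Check: order respected (8 at step 3, 7 at step 4); 5 moves as required.

5, 6, 9, 8, 7, 4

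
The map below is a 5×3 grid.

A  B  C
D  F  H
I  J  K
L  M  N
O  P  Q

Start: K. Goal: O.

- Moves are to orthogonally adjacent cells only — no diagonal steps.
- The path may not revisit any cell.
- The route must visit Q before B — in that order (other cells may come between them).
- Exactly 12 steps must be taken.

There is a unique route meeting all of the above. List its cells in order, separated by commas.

The waypoints must appear in the order Q, B, with no cell reused.
Route from K: 2× down (reaching Q), left to P, 4× up (reaching B), left to A, 4× down (reaching O) — 12 moves in all.
Check: order respected (Q at step 2, B at step 7); 12 moves as required.

K, N, Q, P, M, J, F, B, A, D, I, L, O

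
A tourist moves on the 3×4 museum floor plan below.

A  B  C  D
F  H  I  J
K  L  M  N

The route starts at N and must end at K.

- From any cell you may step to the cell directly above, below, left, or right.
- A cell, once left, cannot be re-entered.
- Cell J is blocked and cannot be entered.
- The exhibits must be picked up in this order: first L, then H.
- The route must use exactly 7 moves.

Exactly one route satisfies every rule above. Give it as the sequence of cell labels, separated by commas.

The waypoints must appear in the order L, H, with no cell reused.
Route from N: left 2 to L, up 2 to B, left 1 to A, down 2 to K — 7 moves in all.
Check: order respected (L at step 2, H at step 3); 7 moves as required.

N, M, L, H, B, A, F, K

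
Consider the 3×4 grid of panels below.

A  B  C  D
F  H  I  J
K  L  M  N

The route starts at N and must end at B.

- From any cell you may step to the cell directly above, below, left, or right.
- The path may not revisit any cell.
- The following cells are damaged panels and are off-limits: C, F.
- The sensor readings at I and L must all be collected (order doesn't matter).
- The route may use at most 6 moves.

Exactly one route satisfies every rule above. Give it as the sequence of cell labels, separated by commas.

N, J, I, M, L, H, B

The budget equals the shortest possible length, so every move has to be on a shortest route through the required cells.
Route from N: up to J, left to I, down to M, left to L, 2× up (reaching B) — 6 moves in all.
Check: all required cells visited; 6 ≤ 6 moves.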